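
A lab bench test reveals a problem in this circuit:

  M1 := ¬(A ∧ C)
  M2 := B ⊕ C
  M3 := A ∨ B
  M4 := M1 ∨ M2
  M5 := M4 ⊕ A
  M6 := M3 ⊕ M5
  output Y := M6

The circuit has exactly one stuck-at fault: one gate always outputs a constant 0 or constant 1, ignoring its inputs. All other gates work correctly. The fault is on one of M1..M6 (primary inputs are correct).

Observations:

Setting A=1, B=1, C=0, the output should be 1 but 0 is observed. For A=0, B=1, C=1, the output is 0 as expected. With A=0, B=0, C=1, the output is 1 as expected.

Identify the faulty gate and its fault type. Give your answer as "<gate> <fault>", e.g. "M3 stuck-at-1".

M5 stuck-at-1

Fault-free values for test 1 (A=1, B=1, C=0): M1=1, M2=1, M3=1, M4=1, M5=0, M6=1, giving Y=1. Observed 0.
Test 1: faults giving observed 0 are {M3 stuck-at-0, M4 stuck-at-0, M5 stuck-at-1, M6 stuck-at-0}.
Test 2 (A=0, B=1, C=1): fault-free M1=1, M2=0, M3=1, M4=1, M5=1, M6=0 → 0; observed 0. Eliminates M3 stuck-at-0, M4 stuck-at-0.
Test 3 (A=0, B=0, C=1): fault-free M1=1, M2=1, M3=0, M4=1, M5=1, M6=1 → 1; observed 1. Eliminates M6 stuck-at-0.
Only M5 stuck-at-1 is consistent with every test.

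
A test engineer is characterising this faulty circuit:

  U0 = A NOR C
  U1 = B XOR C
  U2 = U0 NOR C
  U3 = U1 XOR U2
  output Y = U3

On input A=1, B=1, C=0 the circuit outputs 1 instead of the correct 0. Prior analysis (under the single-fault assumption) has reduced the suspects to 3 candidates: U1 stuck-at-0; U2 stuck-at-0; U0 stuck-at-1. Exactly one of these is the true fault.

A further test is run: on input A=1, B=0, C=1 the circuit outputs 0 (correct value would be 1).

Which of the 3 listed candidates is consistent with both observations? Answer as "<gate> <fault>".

U1 stuck-at-0

Evaluate each candidate on input A=1, B=0, C=1:
  U1 stuck-at-0: U0=0, U1=0 [stuck-at-0], U2=0, U3=0 → 0 — matches
  U2 stuck-at-0: U0=0, U1=1, U2=0 [stuck-at-0], U3=1 → 1 — eliminated
  U0 stuck-at-1: U0=1 [stuck-at-1], U1=1, U2=0, U3=1 → 1 — eliminated
Only U1 stuck-at-0 reproduces the observed 0.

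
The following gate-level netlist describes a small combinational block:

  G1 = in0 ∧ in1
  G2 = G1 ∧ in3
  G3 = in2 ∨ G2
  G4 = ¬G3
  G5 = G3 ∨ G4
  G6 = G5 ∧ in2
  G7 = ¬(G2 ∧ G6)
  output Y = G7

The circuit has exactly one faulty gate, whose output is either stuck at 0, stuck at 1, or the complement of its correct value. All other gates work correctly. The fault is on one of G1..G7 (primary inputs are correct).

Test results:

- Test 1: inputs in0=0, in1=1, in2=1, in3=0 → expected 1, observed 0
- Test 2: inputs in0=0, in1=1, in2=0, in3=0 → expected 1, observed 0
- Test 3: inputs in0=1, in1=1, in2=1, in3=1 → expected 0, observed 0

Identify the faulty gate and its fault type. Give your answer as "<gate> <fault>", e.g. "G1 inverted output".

Fault-free values for test 1 (in0=0, in1=1, in2=1, in3=0): G1=0, G2=0, G3=1, G4=0, G5=1, G6=1, G7=1, giving Y=1. Observed 0.
Test 1: faults giving observed 0 are {G2 stuck-at-1, G2 inverted output, G7 stuck-at-0, G7 inverted output}.
Test 2 (in0=0, in1=1, in2=0, in3=0): fault-free G1=0, G2=0, G3=0, G4=1, G5=1, G6=0, G7=1 → 1; observed 0. Eliminates G2 stuck-at-1, G2 inverted output.
Test 3 (in0=1, in1=1, in2=1, in3=1): fault-free G1=1, G2=1, G3=1, G4=0, G5=1, G6=1, G7=0 → 0; observed 0. Eliminates G7 inverted output.
Only G7 stuck-at-0 is consistent with every test.

G7 stuck-at-0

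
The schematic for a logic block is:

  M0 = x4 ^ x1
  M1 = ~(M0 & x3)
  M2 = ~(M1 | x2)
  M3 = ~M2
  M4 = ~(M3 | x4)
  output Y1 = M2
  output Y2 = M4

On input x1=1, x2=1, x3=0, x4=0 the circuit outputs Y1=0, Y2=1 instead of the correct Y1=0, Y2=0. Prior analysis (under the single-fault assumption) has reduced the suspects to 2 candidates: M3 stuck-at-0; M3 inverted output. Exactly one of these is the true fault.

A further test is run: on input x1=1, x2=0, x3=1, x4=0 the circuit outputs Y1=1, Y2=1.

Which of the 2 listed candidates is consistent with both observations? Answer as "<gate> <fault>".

Evaluate each candidate on input x1=1, x2=0, x3=1, x4=0:
  M3 stuck-at-0: M0=1, M1=0, M2=1, M3=0 [stuck-at-0], M4=1 → Y1=1, Y2=1 — matches
  M3 inverted output: M0=1, M1=0, M2=1, M3=1 [inverted output], M4=0 → Y1=1, Y2=0 — eliminated
Only M3 stuck-at-0 reproduces the observed Y1=1, Y2=1.

M3 stuck-at-0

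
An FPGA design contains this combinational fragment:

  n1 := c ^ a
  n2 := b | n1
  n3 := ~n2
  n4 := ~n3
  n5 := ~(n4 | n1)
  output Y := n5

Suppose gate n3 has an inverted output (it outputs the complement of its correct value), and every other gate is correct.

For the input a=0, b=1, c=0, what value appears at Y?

Propagate with n3 forced: n1=0, n2=1, n3=1 [inverted output], n4=0, n5=1.
So Y = 1. (Without the fault it would be 0.)

1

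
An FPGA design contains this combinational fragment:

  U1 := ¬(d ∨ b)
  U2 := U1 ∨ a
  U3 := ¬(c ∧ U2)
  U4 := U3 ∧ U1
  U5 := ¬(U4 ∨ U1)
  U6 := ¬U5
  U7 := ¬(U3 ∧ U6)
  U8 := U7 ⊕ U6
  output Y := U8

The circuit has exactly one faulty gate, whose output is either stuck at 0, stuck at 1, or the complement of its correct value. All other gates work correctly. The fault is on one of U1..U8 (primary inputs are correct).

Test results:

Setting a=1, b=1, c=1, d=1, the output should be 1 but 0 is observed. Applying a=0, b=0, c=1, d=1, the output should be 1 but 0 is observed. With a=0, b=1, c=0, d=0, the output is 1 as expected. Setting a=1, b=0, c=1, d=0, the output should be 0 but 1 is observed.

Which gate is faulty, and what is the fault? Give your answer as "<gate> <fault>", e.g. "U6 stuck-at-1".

Fault-free values for test 1 (a=1, b=1, c=1, d=1): U1=0, U2=1, U3=0, U4=0, U5=1, U6=0, U7=1, U8=1, giving Y=1. Observed 0.
Test 1: faults giving observed 0 are {U1 stuck-at-1, U1 inverted output, U4 stuck-at-1, U4 inverted output, U5 stuck-at-0, U5 inverted output, U6 stuck-at-1, U6 inverted output, U7 stuck-at-0, U7 inverted output, U8 stuck-at-0, U8 inverted output}.
Test 2 (a=0, b=0, c=1, d=1): fault-free U1=0, U2=0, U3=1, U4=0, U5=1, U6=0, U7=1, U8=1 → 1; observed 0. Eliminates U4 stuck-at-1, U4 inverted output, U5 stuck-at-0, U5 inverted output, U6 stuck-at-1, U6 inverted output.
Test 3 (a=0, b=1, c=0, d=0): fault-free U1=0, U2=0, U3=1, U4=0, U5=1, U6=0, U7=1, U8=1 → 1; observed 1. Eliminates U7 stuck-at-0, U7 inverted output, U8 stuck-at-0, U8 inverted output.
Test 4 (a=1, b=0, c=1, d=0): fault-free U1=1, U2=1, U3=0, U4=0, U5=0, U6=1, U7=1, U8=0 → 0; observed 1. Eliminates U1 stuck-at-1.
Only U1 inverted output is consistent with every test.

U1 inverted output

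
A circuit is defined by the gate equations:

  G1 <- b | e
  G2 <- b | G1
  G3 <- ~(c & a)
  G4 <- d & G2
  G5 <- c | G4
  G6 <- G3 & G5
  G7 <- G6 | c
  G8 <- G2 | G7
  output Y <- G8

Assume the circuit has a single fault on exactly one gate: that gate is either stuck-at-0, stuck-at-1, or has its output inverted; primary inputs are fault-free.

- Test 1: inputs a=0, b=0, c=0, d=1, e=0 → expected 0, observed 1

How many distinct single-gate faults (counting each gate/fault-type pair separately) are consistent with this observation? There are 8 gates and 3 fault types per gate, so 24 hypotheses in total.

14

Fault-free: G1=0, G2=0, G3=1, G4=0, G5=0, G6=0, G7=0, G8=0 → 0. Observed 1.
  G1: stuck-at-1, inverted output ✓; others ✗
  G2: stuck-at-1, inverted output ✓; others ✗
  G3: none of the 3 fault types match ✗
  G4: stuck-at-1, inverted output ✓; others ✗
  G5: stuck-at-1, inverted output ✓; others ✗
  G6: stuck-at-1, inverted output ✓; others ✗
  G7: stuck-at-1, inverted output ✓; others ✗
  G8: stuck-at-1, inverted output ✓; others ✗
Consistent faults: {G1 stuck-at-1, G1 inverted output, G2 stuck-at-1, G2 inverted output, G4 stuck-at-1, G4 inverted output, G5 stuck-at-1, G5 inverted output, G6 stuck-at-1, G6 inverted output, G7 stuck-at-1, G7 inverted output, G8 stuck-at-1, G8 inverted output} — 14 in all.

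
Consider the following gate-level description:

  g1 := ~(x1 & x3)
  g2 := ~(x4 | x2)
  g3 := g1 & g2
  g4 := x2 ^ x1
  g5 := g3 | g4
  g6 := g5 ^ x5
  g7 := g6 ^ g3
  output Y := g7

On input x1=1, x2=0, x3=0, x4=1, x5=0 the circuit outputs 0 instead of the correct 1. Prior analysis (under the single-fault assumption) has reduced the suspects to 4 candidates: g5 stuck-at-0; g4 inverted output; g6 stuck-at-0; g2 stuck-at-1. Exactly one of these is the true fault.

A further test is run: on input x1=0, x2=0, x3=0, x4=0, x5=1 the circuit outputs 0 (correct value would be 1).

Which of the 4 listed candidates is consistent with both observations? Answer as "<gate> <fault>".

g5 stuck-at-0

Evaluate each candidate on input x1=0, x2=0, x3=0, x4=0, x5=1:
  g5 stuck-at-0: g1=1, g2=1, g3=1, g4=0, g5=0 [stuck-at-0], g6=1, g7=0 → 0 — matches
  g4 inverted output: g1=1, g2=1, g3=1, g4=1 [inverted output], g5=1, g6=0, g7=1 → 1 — eliminated
  g6 stuck-at-0: g1=1, g2=1, g3=1, g4=0, g5=1, g6=0 [stuck-at-0], g7=1 → 1 — eliminated
  g2 stuck-at-1: g1=1, g2=1 [stuck-at-1], g3=1, g4=0, g5=1, g6=0, g7=1 → 1 — eliminated
Only g5 stuck-at-0 reproduces the observed 0.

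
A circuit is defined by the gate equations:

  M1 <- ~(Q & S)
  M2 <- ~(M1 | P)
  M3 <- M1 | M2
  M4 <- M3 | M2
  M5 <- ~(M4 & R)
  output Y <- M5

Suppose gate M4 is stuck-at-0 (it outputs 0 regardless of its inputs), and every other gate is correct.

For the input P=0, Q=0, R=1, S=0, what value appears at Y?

Propagate with M4 forced: M1=1, M2=0, M3=1, M4=0 [stuck-at-0], M5=1.
So Y = 1. (Without the fault it would be 0.)

1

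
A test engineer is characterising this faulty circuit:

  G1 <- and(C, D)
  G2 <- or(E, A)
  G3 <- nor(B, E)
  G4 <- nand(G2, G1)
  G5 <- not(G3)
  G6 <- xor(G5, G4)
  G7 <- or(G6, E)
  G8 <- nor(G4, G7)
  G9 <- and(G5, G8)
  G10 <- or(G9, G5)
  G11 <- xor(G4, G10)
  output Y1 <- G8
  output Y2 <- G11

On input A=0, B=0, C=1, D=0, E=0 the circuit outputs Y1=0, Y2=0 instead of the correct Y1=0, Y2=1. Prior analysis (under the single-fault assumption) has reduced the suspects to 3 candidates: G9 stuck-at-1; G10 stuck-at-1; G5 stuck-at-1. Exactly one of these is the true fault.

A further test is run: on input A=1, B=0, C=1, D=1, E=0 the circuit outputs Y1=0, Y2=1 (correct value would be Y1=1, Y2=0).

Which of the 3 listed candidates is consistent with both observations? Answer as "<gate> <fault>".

G5 stuck-at-1

Evaluate each candidate on input A=1, B=0, C=1, D=1, E=0:
  G9 stuck-at-1: G1=1, G2=1, G3=1, G4=0, G5=0, G6=0, G7=0, G8=1, G9=1 [stuck-at-1], G10=1, G11=1 → Y1=1, Y2=1 — eliminated
  G10 stuck-at-1: G1=1, G2=1, G3=1, G4=0, G5=0, G6=0, G7=0, G8=1, G9=0, G10=1 [stuck-at-1], G11=1 → Y1=1, Y2=1 — eliminated
  G5 stuck-at-1: G1=1, G2=1, G3=1, G4=0, G5=1 [stuck-at-1], G6=1, G7=1, G8=0, G9=0, G10=1, G11=1 → Y1=0, Y2=1 — matches
Only G5 stuck-at-1 reproduces the observed Y1=0, Y2=1.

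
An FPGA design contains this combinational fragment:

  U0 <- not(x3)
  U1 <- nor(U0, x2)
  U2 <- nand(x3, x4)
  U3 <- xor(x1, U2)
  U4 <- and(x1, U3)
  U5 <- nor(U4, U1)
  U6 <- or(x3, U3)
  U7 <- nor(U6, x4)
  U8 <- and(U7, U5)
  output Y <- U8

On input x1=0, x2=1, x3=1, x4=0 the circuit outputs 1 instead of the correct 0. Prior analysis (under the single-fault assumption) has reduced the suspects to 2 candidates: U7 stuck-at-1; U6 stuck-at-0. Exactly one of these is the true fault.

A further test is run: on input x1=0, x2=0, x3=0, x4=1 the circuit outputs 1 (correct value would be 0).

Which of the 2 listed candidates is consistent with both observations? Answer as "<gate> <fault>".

Evaluate each candidate on input x1=0, x2=0, x3=0, x4=1:
  U7 stuck-at-1: U0=1, U1=0, U2=1, U3=1, U4=0, U5=1, U6=1, U7=1 [stuck-at-1], U8=1 → 1 — matches
  U6 stuck-at-0: U0=1, U1=0, U2=1, U3=1, U4=0, U5=1, U6=0 [stuck-at-0], U7=0, U8=0 → 0 — eliminated
Only U7 stuck-at-1 reproduces the observed 1.

U7 stuck-at-1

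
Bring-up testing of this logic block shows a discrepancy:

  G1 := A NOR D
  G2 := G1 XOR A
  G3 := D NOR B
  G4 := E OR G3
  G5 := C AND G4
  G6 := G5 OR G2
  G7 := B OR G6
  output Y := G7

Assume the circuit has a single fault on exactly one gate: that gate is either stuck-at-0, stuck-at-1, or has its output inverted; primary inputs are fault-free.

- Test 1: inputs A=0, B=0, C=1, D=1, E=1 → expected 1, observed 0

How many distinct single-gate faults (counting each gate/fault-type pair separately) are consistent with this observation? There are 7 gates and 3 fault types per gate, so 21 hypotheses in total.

Fault-free: G1=0, G2=0, G3=0, G4=1, G5=1, G6=1, G7=1 → 1. Observed 0.
  G1: none of the 3 fault types match ✗
  G2: none of the 3 fault types match ✗
  G3: none of the 3 fault types match ✗
  G4: stuck-at-0, inverted output ✓; others ✗
  G5: stuck-at-0, inverted output ✓; others ✗
  G6: stuck-at-0, inverted output ✓; others ✗
  G7: stuck-at-0, inverted output ✓; others ✗
Consistent faults: {G4 stuck-at-0, G4 inverted output, G5 stuck-at-0, G5 inverted output, G6 stuck-at-0, G6 inverted output, G7 stuck-at-0, G7 inverted output} — 8 in all.

8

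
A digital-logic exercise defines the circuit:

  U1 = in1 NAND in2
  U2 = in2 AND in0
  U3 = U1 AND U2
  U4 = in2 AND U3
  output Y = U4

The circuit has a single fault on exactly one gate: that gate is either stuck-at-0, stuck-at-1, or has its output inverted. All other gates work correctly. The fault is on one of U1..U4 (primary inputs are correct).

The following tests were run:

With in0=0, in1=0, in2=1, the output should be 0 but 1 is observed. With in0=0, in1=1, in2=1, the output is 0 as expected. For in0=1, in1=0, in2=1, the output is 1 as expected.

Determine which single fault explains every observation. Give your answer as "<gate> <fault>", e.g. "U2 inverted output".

U2 stuck-at-1

Fault-free values for test 1 (in0=0, in1=0, in2=1): U1=1, U2=0, U3=0, U4=0, giving Y=0. Observed 1.
Test 1: faults giving observed 1 are {U2 stuck-at-1, U2 inverted output, U3 stuck-at-1, U3 inverted output, U4 stuck-at-1, U4 inverted output}.
Test 2 (in0=0, in1=1, in2=1): fault-free U1=0, U2=0, U3=0, U4=0 → 0; observed 0. Eliminates U3 stuck-at-1, U3 inverted output, U4 stuck-at-1, U4 inverted output.
Test 3 (in0=1, in1=0, in2=1): fault-free U1=1, U2=1, U3=1, U4=1 → 1; observed 1. Eliminates U2 inverted output.
Only U2 stuck-at-1 is consistent with every test.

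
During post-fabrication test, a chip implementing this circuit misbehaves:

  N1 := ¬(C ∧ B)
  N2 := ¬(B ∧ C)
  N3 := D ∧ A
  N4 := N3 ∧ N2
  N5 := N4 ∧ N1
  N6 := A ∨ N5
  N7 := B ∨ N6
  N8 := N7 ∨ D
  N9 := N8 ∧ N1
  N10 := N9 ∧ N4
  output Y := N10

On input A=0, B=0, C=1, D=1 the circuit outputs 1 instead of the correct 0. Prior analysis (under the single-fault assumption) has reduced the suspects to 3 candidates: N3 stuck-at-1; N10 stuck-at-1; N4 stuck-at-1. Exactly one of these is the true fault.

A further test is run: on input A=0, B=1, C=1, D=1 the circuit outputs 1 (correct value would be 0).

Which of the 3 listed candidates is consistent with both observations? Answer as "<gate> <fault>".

N10 stuck-at-1

Evaluate each candidate on input A=0, B=1, C=1, D=1:
  N3 stuck-at-1: N1=0, N2=0, N3=1 [stuck-at-1], N4=0, N5=0, N6=0, N7=1, N8=1, N9=0, N10=0 → 0 — eliminated
  N10 stuck-at-1: N1=0, N2=0, N3=0, N4=0, N5=0, N6=0, N7=1, N8=1, N9=0, N10=1 [stuck-at-1] → 1 — matches
  N4 stuck-at-1: N1=0, N2=0, N3=0, N4=1 [stuck-at-1], N5=0, N6=0, N7=1, N8=1, N9=0, N10=0 → 0 — eliminated
Only N10 stuck-at-1 reproduces the observed 1.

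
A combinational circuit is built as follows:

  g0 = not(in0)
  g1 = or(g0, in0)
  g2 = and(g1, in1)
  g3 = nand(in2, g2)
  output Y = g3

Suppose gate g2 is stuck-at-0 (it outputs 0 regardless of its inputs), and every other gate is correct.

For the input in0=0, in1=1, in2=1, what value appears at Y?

Propagate with g2 forced: g0=1, g1=1, g2=0 [stuck-at-0], g3=1.
So Y = 1. (Without the fault it would be 0.)

1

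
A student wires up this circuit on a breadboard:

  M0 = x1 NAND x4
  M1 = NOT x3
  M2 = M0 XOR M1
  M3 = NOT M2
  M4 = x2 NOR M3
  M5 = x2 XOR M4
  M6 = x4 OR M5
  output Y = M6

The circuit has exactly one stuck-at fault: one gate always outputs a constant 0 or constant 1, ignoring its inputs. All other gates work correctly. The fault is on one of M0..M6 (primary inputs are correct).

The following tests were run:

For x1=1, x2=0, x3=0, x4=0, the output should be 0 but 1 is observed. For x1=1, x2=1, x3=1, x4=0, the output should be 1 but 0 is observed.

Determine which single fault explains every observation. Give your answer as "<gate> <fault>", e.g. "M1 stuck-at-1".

Fault-free values for test 1 (x1=1, x2=0, x3=0, x4=0): M0=1, M1=1, M2=0, M3=1, M4=0, M5=0, M6=0, giving Y=0. Observed 1.
Test 1: faults giving observed 1 are {M0 stuck-at-0, M1 stuck-at-0, M2 stuck-at-1, M3 stuck-at-0, M4 stuck-at-1, M5 stuck-at-1, M6 stuck-at-1}.
Test 2 (x1=1, x2=1, x3=1, x4=0): fault-free M0=1, M1=0, M2=1, M3=0, M4=0, M5=1, M6=1 → 1; observed 0. Eliminates M0 stuck-at-0, M1 stuck-at-0, M2 stuck-at-1, M3 stuck-at-0, M5 stuck-at-1, M6 stuck-at-1.
Only M4 stuck-at-1 is consistent with every test.

M4 stuck-at-1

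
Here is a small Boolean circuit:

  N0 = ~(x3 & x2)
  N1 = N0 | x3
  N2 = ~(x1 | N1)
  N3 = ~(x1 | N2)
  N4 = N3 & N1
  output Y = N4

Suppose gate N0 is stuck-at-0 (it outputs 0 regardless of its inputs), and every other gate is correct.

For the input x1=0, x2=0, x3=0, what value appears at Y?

0

Propagate with N0 forced: N0=0 [stuck-at-0], N1=0, N2=1, N3=0, N4=0.
So Y = 0. (Without the fault it would be 1.)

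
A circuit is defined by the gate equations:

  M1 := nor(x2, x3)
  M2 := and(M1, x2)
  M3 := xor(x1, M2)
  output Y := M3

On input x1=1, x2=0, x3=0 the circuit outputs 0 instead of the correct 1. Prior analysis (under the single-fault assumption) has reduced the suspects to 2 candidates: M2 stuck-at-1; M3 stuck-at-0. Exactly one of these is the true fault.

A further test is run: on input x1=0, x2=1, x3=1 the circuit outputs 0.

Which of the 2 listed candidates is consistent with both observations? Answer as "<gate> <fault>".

M3 stuck-at-0

Evaluate each candidate on input x1=0, x2=1, x3=1:
  M2 stuck-at-1: M1=0, M2=1 [stuck-at-1], M3=1 → 1 — eliminated
  M3 stuck-at-0: M1=0, M2=0, M3=0 [stuck-at-0] → 0 — matches
Only M3 stuck-at-0 reproduces the observed 0.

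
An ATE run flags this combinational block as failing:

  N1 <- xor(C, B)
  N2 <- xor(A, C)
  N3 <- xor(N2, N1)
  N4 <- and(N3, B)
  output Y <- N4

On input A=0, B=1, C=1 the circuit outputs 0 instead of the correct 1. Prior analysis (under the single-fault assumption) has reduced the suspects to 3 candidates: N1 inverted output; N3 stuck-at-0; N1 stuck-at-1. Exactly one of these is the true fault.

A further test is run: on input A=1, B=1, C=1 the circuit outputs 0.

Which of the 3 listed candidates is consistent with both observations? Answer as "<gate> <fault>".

Evaluate each candidate on input A=1, B=1, C=1:
  N1 inverted output: N1=1 [inverted output], N2=0, N3=1, N4=1 → 1 — eliminated
  N3 stuck-at-0: N1=0, N2=0, N3=0 [stuck-at-0], N4=0 → 0 — matches
  N1 stuck-at-1: N1=1 [stuck-at-1], N2=0, N3=1, N4=1 → 1 — eliminated
Only N3 stuck-at-0 reproduces the observed 0.

N3 stuck-at-0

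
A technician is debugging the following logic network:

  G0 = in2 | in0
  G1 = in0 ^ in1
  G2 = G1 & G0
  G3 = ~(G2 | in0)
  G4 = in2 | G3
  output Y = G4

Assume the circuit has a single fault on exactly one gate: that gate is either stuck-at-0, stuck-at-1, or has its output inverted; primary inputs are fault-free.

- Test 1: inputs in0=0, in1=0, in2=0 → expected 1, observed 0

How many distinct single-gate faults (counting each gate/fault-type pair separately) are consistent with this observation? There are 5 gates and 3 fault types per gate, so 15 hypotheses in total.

6

Fault-free: G0=0, G1=0, G2=0, G3=1, G4=1 → 1. Observed 0.
  G0: none of the 3 fault types match ✗
  G1: none of the 3 fault types match ✗
  G2: stuck-at-1, inverted output ✓; others ✗
  G3: stuck-at-0, inverted output ✓; others ✗
  G4: stuck-at-0, inverted output ✓; others ✗
Consistent faults: {G2 stuck-at-1, G2 inverted output, G3 stuck-at-0, G3 inverted output, G4 stuck-at-0, G4 inverted output} — 6 in all.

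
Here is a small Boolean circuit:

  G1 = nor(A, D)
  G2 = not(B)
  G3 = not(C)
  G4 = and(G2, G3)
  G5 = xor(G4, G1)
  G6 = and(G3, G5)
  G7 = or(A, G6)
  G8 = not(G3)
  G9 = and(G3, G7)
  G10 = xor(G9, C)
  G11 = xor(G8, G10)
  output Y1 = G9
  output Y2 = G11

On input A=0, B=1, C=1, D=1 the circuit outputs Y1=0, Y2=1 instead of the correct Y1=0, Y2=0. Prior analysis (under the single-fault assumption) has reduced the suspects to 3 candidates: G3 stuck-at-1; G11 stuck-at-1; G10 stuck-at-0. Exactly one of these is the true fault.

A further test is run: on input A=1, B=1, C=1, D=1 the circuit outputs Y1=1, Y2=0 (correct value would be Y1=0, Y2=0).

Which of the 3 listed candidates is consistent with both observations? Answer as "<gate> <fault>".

G3 stuck-at-1

Evaluate each candidate on input A=1, B=1, C=1, D=1:
  G3 stuck-at-1: G1=0, G2=0, G3=1 [stuck-at-1], G4=0, G5=0, G6=0, G7=1, G8=0, G9=1, G10=0, G11=0 → Y1=1, Y2=0 — matches
  G11 stuck-at-1: G1=0, G2=0, G3=0, G4=0, G5=0, G6=0, G7=1, G8=1, G9=0, G10=1, G11=1 [stuck-at-1] → Y1=0, Y2=1 — eliminated
  G10 stuck-at-0: G1=0, G2=0, G3=0, G4=0, G5=0, G6=0, G7=1, G8=1, G9=0, G10=0 [stuck-at-0], G11=1 → Y1=0, Y2=1 — eliminated
Only G3 stuck-at-1 reproduces the observed Y1=1, Y2=0.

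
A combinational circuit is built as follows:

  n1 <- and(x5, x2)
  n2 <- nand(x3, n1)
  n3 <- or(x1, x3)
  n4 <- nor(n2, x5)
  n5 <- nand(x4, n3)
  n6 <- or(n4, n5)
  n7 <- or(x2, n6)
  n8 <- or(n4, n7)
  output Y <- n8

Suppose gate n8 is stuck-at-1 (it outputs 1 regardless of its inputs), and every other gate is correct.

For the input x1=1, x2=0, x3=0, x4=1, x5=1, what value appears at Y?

Propagate with n8 forced: n1=0, n2=1, n3=1, n4=0, n5=0, n6=0, n7=0, n8=1 [stuck-at-1].
So Y = 1. (Without the fault it would be 0.)

1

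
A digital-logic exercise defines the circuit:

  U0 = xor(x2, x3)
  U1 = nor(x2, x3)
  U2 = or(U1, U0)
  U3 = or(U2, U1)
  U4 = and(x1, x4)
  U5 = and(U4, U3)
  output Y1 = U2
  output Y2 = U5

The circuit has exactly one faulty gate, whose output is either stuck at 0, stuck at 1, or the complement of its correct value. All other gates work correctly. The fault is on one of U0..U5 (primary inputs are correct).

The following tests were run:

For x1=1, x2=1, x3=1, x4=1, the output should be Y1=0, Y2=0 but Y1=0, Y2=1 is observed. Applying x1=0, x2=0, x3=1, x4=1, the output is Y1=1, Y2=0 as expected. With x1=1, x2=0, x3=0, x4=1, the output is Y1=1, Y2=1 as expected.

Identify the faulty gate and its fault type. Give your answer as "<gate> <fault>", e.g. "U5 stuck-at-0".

Fault-free values for test 1 (x1=1, x2=1, x3=1, x4=1): U0=0, U1=0, U2=0, U3=0, U4=1, U5=0, giving Y1=0, Y2=0. Observed Y1=0, Y2=1.
Test 1: faults giving observed Y1=0, Y2=1 are {U3 stuck-at-1, U3 inverted output, U5 stuck-at-1, U5 inverted output}.
Test 2 (x1=0, x2=0, x3=1, x4=1): fault-free U0=1, U1=0, U2=1, U3=1, U4=0, U5=0 → Y1=1, Y2=0; observed Y1=1, Y2=0. Eliminates U5 stuck-at-1, U5 inverted output.
Test 3 (x1=1, x2=0, x3=0, x4=1): fault-free U0=0, U1=1, U2=1, U3=1, U4=1, U5=1 → Y1=1, Y2=1; observed Y1=1, Y2=1. Eliminates U3 inverted output.
Only U3 stuck-at-1 is consistent with every test.

U3 stuck-at-1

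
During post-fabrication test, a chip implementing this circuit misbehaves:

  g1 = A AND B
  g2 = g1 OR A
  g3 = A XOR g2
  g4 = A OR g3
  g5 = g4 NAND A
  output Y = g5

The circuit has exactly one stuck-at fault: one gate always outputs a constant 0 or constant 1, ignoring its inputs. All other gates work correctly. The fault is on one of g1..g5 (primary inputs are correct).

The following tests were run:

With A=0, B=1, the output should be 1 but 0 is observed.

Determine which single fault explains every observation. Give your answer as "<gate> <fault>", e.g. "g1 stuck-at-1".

g5 stuck-at-0

Fault-free values for test 1 (A=0, B=1): g1=0, g2=0, g3=0, g4=0, g5=1, giving Y=1. Observed 0.
Test 1: faults giving observed 0 are {g5 stuck-at-0}.
Only g5 stuck-at-0 is consistent with every test.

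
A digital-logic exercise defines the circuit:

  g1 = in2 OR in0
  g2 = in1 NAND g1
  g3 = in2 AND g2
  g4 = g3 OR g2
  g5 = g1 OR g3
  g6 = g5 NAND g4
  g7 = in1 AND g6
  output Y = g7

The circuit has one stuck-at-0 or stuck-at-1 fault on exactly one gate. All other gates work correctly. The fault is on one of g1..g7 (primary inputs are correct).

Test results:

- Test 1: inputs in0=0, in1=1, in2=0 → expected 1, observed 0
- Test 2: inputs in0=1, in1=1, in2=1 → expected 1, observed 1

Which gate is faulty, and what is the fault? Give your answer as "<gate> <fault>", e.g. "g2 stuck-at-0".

Fault-free values for test 1 (in0=0, in1=1, in2=0): g1=0, g2=1, g3=0, g4=1, g5=0, g6=1, g7=1, giving Y=1. Observed 0.
Test 1: faults giving observed 0 are {g3 stuck-at-1, g5 stuck-at-1, g6 stuck-at-0, g7 stuck-at-0}.
Test 2 (in0=1, in1=1, in2=1): fault-free g1=1, g2=0, g3=0, g4=0, g5=1, g6=1, g7=1 → 1; observed 1. Eliminates g3 stuck-at-1, g6 stuck-at-0, g7 stuck-at-0.
Only g5 stuck-at-1 is consistent with every test.

g5 stuck-at-1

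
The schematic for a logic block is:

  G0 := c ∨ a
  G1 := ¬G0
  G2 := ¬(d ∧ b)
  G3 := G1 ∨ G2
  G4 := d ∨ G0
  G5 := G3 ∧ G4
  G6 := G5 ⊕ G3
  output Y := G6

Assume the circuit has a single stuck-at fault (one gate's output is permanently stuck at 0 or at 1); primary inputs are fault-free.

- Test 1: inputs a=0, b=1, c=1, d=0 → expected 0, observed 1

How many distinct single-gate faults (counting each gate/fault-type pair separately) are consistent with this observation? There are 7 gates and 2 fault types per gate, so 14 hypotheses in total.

Fault-free: G0=1, G1=0, G2=1, G3=1, G4=1, G5=1, G6=0 → 0. Observed 1.
  G0 stuck-at-0: output 1 ✓
  G0 stuck-at-1: output 0 ✗
  G1 stuck-at-0: output 0 ✗
  G1 stuck-at-1: output 0 ✗
  G2 stuck-at-0: output 0 ✗
  G2 stuck-at-1: output 0 ✗
  G3 stuck-at-0: output 0 ✗
  G3 stuck-at-1: output 0 ✗
  G4 stuck-at-0: output 1 ✓
  G4 stuck-at-1: output 0 ✗
  G5 stuck-at-0: output 1 ✓
  G5 stuck-at-1: output 0 ✗
  G6 stuck-at-0: output 0 ✗
  G6 stuck-at-1: output 1 ✓
Consistent faults: {G0 stuck-at-0, G4 stuck-at-0, G5 stuck-at-0, G6 stuck-at-1} — 4 in all.

4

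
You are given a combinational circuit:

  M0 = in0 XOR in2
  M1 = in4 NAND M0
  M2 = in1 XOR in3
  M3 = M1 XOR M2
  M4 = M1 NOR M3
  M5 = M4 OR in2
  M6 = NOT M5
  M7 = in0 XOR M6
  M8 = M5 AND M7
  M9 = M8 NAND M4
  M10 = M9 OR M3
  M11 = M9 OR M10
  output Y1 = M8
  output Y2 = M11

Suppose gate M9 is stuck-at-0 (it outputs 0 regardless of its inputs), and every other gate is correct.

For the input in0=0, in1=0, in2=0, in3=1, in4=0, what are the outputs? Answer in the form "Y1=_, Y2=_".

Y1=0, Y2=0

Propagate with M9 forced: M0=0, M1=1, M2=1, M3=0, M4=0, M5=0, M6=1, M7=1, M8=0, M9=0 [stuck-at-0], M10=0, M11=0.
So the outputs are Y1=0, Y2=0. (Without the fault they would be Y1=0, Y2=1.)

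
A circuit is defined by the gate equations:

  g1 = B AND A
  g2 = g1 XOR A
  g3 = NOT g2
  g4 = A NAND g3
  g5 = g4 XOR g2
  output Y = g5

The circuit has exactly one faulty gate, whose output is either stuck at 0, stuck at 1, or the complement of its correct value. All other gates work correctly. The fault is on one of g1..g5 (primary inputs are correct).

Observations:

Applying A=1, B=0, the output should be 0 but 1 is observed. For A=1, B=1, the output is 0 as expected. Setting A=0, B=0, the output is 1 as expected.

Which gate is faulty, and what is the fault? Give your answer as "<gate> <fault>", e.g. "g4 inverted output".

Fault-free values for test 1 (A=1, B=0): g1=0, g2=1, g3=0, g4=1, g5=0, giving Y=0. Observed 1.
Test 1: faults giving observed 1 are {g3 stuck-at-1, g3 inverted output, g4 stuck-at-0, g4 inverted output, g5 stuck-at-1, g5 inverted output}.
Test 2 (A=1, B=1): fault-free g1=1, g2=0, g3=1, g4=0, g5=0 → 0; observed 0. Eliminates g3 inverted output, g4 inverted output, g5 stuck-at-1, g5 inverted output.
Test 3 (A=0, B=0): fault-free g1=0, g2=0, g3=1, g4=1, g5=1 → 1; observed 1. Eliminates g4 stuck-at-0.
Only g3 stuck-at-1 is consistent with every test.

g3 stuck-at-1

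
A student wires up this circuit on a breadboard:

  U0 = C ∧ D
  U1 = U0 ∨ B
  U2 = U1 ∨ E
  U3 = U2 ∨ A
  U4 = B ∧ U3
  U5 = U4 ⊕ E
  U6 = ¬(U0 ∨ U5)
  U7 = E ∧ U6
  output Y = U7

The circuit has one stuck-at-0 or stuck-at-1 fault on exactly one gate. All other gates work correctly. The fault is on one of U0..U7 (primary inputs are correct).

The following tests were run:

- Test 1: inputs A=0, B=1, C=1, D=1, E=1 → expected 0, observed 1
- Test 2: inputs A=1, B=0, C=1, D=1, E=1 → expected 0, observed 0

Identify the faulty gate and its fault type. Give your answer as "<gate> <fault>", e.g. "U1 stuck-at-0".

U0 stuck-at-0

Fault-free values for test 1 (A=0, B=1, C=1, D=1, E=1): U0=1, U1=1, U2=1, U3=1, U4=1, U5=0, U6=0, U7=0, giving Y=0. Observed 1.
Test 1: faults giving observed 1 are {U0 stuck-at-0, U6 stuck-at-1, U7 stuck-at-1}.
Test 2 (A=1, B=0, C=1, D=1, E=1): fault-free U0=1, U1=1, U2=1, U3=1, U4=0, U5=1, U6=0, U7=0 → 0; observed 0. Eliminates U6 stuck-at-1, U7 stuck-at-1.
Only U0 stuck-at-0 is consistent with every test.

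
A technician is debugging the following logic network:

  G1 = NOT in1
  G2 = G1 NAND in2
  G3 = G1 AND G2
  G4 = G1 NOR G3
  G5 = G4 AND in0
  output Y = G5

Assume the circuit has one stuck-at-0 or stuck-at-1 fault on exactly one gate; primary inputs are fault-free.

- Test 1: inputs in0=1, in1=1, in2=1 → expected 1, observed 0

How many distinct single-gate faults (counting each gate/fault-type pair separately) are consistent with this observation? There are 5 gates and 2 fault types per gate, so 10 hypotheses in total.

4

Fault-free: G1=0, G2=1, G3=0, G4=1, G5=1 → 1. Observed 0.
  G1 stuck-at-0: output 1 ✗
  G1 stuck-at-1: output 0 ✓
  G2 stuck-at-0: output 1 ✗
  G2 stuck-at-1: output 1 ✗
  G3 stuck-at-0: output 1 ✗
  G3 stuck-at-1: output 0 ✓
  G4 stuck-at-0: output 0 ✓
  G4 stuck-at-1: output 1 ✗
  G5 stuck-at-0: output 0 ✓
  G5 stuck-at-1: output 1 ✗
Consistent faults: {G1 stuck-at-1, G3 stuck-at-1, G4 stuck-at-0, G5 stuck-at-0} — 4 in all.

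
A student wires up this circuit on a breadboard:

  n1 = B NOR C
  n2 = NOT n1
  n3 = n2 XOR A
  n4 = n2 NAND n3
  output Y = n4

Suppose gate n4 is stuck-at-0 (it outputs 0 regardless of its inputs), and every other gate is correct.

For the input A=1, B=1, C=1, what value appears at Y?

0

Propagate with n4 forced: n1=0, n2=1, n3=0, n4=0 [stuck-at-0].
So Y = 0. (Without the fault it would be 1.)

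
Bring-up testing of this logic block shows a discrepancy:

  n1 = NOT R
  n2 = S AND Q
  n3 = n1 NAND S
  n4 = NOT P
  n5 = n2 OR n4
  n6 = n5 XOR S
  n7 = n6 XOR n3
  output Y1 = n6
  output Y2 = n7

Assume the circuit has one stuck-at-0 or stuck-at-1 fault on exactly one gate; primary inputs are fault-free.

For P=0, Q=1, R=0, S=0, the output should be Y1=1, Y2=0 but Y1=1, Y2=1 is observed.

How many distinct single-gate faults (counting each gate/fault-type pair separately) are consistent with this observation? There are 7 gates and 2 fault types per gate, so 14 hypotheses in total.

2

Fault-free: n1=1, n2=0, n3=1, n4=1, n5=1, n6=1, n7=0 → Y1=1, Y2=0. Observed Y1=1, Y2=1.
  n1 stuck-at-0: output Y1=1, Y2=0 ✗
  n1 stuck-at-1: output Y1=1, Y2=0 ✗
  n2 stuck-at-0: output Y1=1, Y2=0 ✗
  n2 stuck-at-1: output Y1=1, Y2=0 ✗
  n3 stuck-at-0: output Y1=1, Y2=1 ✓
  n3 stuck-at-1: output Y1=1, Y2=0 ✗
  n4 stuck-at-0: output Y1=0, Y2=1 ✗
  n4 stuck-at-1: output Y1=1, Y2=0 ✗
  n5 stuck-at-0: output Y1=0, Y2=1 ✗
  n5 stuck-at-1: output Y1=1, Y2=0 ✗
  n6 stuck-at-0: output Y1=0, Y2=1 ✗
  n6 stuck-at-1: output Y1=1, Y2=0 ✗
  n7 stuck-at-0: output Y1=1, Y2=0 ✗
  n7 stuck-at-1: output Y1=1, Y2=1 ✓
Consistent faults: {n3 stuck-at-0, n7 stuck-at-1} — 2 in all.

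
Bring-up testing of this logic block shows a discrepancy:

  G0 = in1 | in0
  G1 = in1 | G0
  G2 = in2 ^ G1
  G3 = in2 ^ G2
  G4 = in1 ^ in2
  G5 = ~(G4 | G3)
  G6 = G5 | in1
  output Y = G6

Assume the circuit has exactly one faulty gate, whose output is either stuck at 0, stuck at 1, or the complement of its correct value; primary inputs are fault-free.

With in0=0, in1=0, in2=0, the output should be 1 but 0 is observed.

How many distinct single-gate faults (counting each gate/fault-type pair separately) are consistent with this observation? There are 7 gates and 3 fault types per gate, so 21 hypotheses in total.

Fault-free: G0=0, G1=0, G2=0, G3=0, G4=0, G5=1, G6=1 → 1. Observed 0.
  G0: stuck-at-1, inverted output ✓; others ✗
  G1: stuck-at-1, inverted output ✓; others ✗
  G2: stuck-at-1, inverted output ✓; others ✗
  G3: stuck-at-1, inverted output ✓; others ✗
  G4: stuck-at-1, inverted output ✓; others ✗
  G5: stuck-at-0, inverted output ✓; others ✗
  G6: stuck-at-0, inverted output ✓; others ✗
Consistent faults: {G0 stuck-at-1, G0 inverted output, G1 stuck-at-1, G1 inverted output, G2 stuck-at-1, G2 inverted output, G3 stuck-at-1, G3 inverted output, G4 stuck-at-1, G4 inverted output, G5 stuck-at-0, G5 inverted output, G6 stuck-at-0, G6 inverted output} — 14 in all.

14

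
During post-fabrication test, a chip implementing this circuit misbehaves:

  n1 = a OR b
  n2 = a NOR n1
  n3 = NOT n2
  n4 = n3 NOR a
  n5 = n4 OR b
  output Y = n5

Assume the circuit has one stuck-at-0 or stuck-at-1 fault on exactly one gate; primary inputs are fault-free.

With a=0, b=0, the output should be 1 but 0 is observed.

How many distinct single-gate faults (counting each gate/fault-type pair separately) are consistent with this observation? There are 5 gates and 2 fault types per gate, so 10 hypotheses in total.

5

Fault-free: n1=0, n2=1, n3=0, n4=1, n5=1 → 1. Observed 0.
  n1 stuck-at-0: output 1 ✗
  n1 stuck-at-1: output 0 ✓
  n2 stuck-at-0: output 0 ✓
  n2 stuck-at-1: output 1 ✗
  n3 stuck-at-0: output 1 ✗
  n3 stuck-at-1: output 0 ✓
  n4 stuck-at-0: output 0 ✓
  n4 stuck-at-1: output 1 ✗
  n5 stuck-at-0: output 0 ✓
  n5 stuck-at-1: output 1 ✗
Consistent faults: {n1 stuck-at-1, n2 stuck-at-0, n3 stuck-at-1, n4 stuck-at-0, n5 stuck-at-0} — 5 in all.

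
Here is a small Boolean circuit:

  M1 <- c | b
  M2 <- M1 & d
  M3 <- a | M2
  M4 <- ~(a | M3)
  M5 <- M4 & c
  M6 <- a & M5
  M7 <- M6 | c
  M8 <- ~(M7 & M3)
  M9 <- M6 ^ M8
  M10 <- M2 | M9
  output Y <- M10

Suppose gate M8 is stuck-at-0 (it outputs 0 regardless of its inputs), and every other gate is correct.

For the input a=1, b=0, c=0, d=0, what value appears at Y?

0

Propagate with M8 forced: M1=0, M2=0, M3=1, M4=0, M5=0, M6=0, M7=0, M8=0 [stuck-at-0], M9=0, M10=0.
So Y = 0. (Without the fault it would be 1.)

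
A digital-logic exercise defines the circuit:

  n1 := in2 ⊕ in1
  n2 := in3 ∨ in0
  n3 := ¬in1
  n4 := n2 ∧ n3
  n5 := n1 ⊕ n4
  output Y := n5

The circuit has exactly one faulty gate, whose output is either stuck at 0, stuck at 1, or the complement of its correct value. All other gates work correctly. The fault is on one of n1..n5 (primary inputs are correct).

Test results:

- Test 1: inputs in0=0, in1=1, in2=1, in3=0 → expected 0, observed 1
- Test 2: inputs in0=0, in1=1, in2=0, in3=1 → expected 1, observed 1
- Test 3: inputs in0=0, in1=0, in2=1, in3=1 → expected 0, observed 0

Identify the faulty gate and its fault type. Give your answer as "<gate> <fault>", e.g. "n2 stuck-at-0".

n1 stuck-at-1

Fault-free values for test 1 (in0=0, in1=1, in2=1, in3=0): n1=0, n2=0, n3=0, n4=0, n5=0, giving Y=0. Observed 1.
Test 1: faults giving observed 1 are {n1 stuck-at-1, n1 inverted output, n4 stuck-at-1, n4 inverted output, n5 stuck-at-1, n5 inverted output}.
Test 2 (in0=0, in1=1, in2=0, in3=1): fault-free n1=1, n2=1, n3=0, n4=0, n5=1 → 1; observed 1. Eliminates n1 inverted output, n4 stuck-at-1, n4 inverted output, n5 inverted output.
Test 3 (in0=0, in1=0, in2=1, in3=1): fault-free n1=1, n2=1, n3=1, n4=1, n5=0 → 0; observed 0. Eliminates n5 stuck-at-1.
Only n1 stuck-at-1 is consistent with every test.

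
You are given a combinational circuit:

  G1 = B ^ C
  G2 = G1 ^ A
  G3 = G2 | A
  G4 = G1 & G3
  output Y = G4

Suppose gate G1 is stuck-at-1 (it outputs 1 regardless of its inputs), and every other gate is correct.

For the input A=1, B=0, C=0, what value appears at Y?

Propagate with G1 forced: G1=1 [stuck-at-1], G2=0, G3=1, G4=1.
So Y = 1. (Without the fault it would be 0.)

1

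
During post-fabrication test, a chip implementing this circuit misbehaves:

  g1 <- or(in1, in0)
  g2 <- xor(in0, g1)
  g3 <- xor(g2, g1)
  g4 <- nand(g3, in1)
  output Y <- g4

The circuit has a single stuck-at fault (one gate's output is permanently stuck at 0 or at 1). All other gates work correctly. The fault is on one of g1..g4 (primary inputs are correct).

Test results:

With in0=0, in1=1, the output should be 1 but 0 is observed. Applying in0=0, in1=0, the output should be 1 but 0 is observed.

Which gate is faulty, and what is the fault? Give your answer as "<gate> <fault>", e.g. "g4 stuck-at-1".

Fault-free values for test 1 (in0=0, in1=1): g1=1, g2=1, g3=0, g4=1, giving Y=1. Observed 0.
Test 1: faults giving observed 0 are {g2 stuck-at-0, g3 stuck-at-1, g4 stuck-at-0}.
Test 2 (in0=0, in1=0): fault-free g1=0, g2=0, g3=0, g4=1 → 1; observed 0. Eliminates g2 stuck-at-0, g3 stuck-at-1.
Only g4 stuck-at-0 is consistent with every test.

g4 stuck-at-0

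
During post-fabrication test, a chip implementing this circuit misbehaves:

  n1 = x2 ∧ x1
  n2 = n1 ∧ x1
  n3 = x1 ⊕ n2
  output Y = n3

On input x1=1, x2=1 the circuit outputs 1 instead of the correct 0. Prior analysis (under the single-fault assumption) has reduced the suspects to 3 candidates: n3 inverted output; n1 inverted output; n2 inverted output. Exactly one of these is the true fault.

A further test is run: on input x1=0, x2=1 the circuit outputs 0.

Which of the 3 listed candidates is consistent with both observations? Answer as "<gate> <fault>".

n1 inverted output

Evaluate each candidate on input x1=0, x2=1:
  n3 inverted output: n1=0, n2=0, n3=1 [inverted output] → 1 — eliminated
  n1 inverted output: n1=1 [inverted output], n2=0, n3=0 → 0 — matches
  n2 inverted output: n1=0, n2=1 [inverted output], n3=1 → 1 — eliminated
Only n1 inverted output reproduces the observed 0.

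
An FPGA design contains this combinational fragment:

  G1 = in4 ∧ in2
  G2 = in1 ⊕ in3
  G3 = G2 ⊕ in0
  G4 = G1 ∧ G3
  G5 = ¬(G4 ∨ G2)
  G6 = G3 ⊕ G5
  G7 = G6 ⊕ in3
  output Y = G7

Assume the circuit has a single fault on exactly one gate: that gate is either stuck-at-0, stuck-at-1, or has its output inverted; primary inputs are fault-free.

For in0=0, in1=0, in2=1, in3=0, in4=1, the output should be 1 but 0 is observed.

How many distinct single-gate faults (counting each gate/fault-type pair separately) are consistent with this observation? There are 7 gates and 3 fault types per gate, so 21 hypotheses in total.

Fault-free: G1=1, G2=0, G3=0, G4=0, G5=1, G6=1, G7=1 → 1. Observed 0.
  G1: none of the 3 fault types match ✗
  G2: none of the 3 fault types match ✗
  G3: none of the 3 fault types match ✗
  G4: stuck-at-1, inverted output ✓; others ✗
  G5: stuck-at-0, inverted output ✓; others ✗
  G6: stuck-at-0, inverted output ✓; others ✗
  G7: stuck-at-0, inverted output ✓; others ✗
Consistent faults: {G4 stuck-at-1, G4 inverted output, G5 stuck-at-0, G5 inverted output, G6 stuck-at-0, G6 inverted output, G7 stuck-at-0, G7 inverted output} — 8 in all.

8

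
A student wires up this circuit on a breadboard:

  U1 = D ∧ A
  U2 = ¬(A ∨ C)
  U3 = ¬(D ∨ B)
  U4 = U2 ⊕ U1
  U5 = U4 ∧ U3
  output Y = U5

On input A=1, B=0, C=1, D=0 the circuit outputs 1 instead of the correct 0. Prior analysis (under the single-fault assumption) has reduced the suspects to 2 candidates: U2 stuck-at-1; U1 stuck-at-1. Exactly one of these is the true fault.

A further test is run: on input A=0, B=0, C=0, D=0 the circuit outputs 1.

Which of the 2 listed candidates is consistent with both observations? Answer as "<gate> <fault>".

Evaluate each candidate on input A=0, B=0, C=0, D=0:
  U2 stuck-at-1: U1=0, U2=1 [stuck-at-1], U3=1, U4=1, U5=1 → 1 — matches
  U1 stuck-at-1: U1=1 [stuck-at-1], U2=1, U3=1, U4=0, U5=0 → 0 — eliminated
Only U2 stuck-at-1 reproduces the observed 1.

U2 stuck-at-1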